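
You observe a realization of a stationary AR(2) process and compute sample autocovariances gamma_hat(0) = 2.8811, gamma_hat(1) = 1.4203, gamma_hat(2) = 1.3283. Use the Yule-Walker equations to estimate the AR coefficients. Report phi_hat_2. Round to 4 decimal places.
\hat\phi_{2} = 0.2880

The Yule-Walker equations for an AR(p) process read, in matrix form,
  Gamma_p phi = r_p,   with   (Gamma_p)_{ij} = gamma(|i - j|),
                       (r_p)_i = gamma(i),   i,j = 1..p.
Substitute the sample gammas (Toeplitz matrix and right-hand side of size 2):
  Gamma_p = [[2.8811, 1.4203], [1.4203, 2.8811]]
  r_p     = [1.4203, 1.3283]
Written out:
  2.8811 phi_1 + 1.4203 phi_2 = 1.4203
  1.4203 phi_1 + 2.8811 phi_2 = 1.3283
Solve by Cramer's rule:
  det = gamma(0)^2 - gamma(1)^2 = (2.8811)^2 - (1.4203)^2 = 8.30073721 - 2.01725209 = 6.28348512
  phi_hat_1 = [gamma(1) gamma(0) - gamma(1) gamma(2)] / det = [(1.4203)(2.8811) - (1.4203)(1.3283)] / 6.28348512 = 2.20544184 / 6.28348512 = 0.351
  phi_hat_2 = [gamma(0) gamma(2) - gamma(1)^2] / det = [(2.8811)(1.3283) - (1.4203)^2] / 6.28348512 = 1.80971304 / 6.28348512 = 0.288
So phi_hat = [0.3510, 0.2880].
Therefore phi_hat_2 = 0.2880.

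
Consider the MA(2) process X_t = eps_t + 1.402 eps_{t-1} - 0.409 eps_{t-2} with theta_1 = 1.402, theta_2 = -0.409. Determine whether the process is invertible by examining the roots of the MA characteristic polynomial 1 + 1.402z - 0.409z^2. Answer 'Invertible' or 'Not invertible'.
\text{Not invertible}

The MA(q) characteristic polynomial is P(z) = 1 + 1.402z - 0.409z^2.
Invertibility requires all roots to lie outside the unit circle, i.e. |z| > 1 for every root.
Set 1 + (1.402) z + (-0.409) z^2 = 0, i.e. a z^2 + b z + c = 0 with a = -0.409, b = 1.402, c = 1.
Discriminant D = b^2 - 4ac = (1.402)^2 - 4*(-0.409)*1 = 1.965604 - (-1.636) = 3.601604.
D >= 0, so the roots are real: z = (-b +/- sqrt(D)) / (2a) = (-1.402 +/- 1.897789) / (-0.818).
  z_1 = (-1.402 + 1.897789) / (-0.818) = -0.6061,   |z_1| = 0.6061.
  z_2 = (-1.402 - 1.897789) / (-0.818) = 4.034,   |z_2| = 4.034.
Moduli of all roots: 0.6061, 4.0340.
All moduli strictly greater than 1? No.
Verdict: Not invertible.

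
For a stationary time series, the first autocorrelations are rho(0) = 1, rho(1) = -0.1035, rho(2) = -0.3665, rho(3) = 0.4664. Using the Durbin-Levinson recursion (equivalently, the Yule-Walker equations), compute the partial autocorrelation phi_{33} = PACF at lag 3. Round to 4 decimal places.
\phi_{33} = 0.4430

The PACF at lag k is phi_{kk}, the last component of the solution
to the Yule-Walker system G_k phi = r_k where
  (G_k)_{ij} = rho(|i - j|), (r_k)_i = rho(i), i,j = 1..k.
Equivalently, Durbin-Levinson gives phi_{kk} iteratively:
  phi_{11} = rho(1)
  phi_{kk} = [rho(k) - sum_{j=1..k-1} phi_{k-1,j} rho(k-j)]
            / [1 - sum_{j=1..k-1} phi_{k-1,j} rho(j)],
  phi_{k,j} = phi_{k-1,j} - phi_{kk} phi_{k-1,k-j},  j = 1..k-1.
Step k = 1:
  phi_11 = rho(1) = -0.1035.
Step k = 2:
  phi_22 = [rho(2) - phi_11 rho(1)] / [1 - phi_11 rho(1)] = [-0.3665 - (-0.1035)(-0.1035)] / [1 - (-0.1035)(-0.1035)]
         = -0.37721225 / 0.98928775 = -0.381297.
  Update: phi_21 = phi_11 - phi_22 phi_11 = -0.1035 - (-0.381297)(-0.1035) = -0.142964.
Step k = 3:
  phi_33 = [rho(3) - phi_21 rho(2) - phi_22 rho(1)] / [1 - phi_21 rho(1) - phi_22 rho(2)]
    numerator   = 0.4664 - (-0.142964)(-0.3665) - (-0.381297)(-0.1035) = 0.3745394
    denominator = 1 - (-0.142964)(-0.1035) - (-0.381297)(-0.3665) = 0.84545793
  phi_33 = 0.3745394 / 0.84545793 = 0.443.
Therefore phi_{33} = 0.4430.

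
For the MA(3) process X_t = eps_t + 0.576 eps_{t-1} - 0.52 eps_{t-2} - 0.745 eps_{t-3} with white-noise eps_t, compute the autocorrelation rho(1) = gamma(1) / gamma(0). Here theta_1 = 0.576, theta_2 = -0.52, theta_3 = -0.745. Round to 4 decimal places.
\rho(1) = 0.3078

For an MA(q) process with theta_0 = 1, the autocovariance is
  gamma(k) = sigma^2 * sum_{i=0..q-k} theta_i * theta_{i+k},
and rho(k) = gamma(k) / gamma(0). Sigma^2 cancels.
  numerator   = (1)*(0.576) + (0.576)*(-0.52) + (-0.52)*(-0.745) = 0.66388.
  denominator = (1)^2 + (0.576)^2 + (-0.52)^2 + (-0.745)^2 = 2.157201.
  rho(1) = 0.66388 / 2.157201 = 0.3078.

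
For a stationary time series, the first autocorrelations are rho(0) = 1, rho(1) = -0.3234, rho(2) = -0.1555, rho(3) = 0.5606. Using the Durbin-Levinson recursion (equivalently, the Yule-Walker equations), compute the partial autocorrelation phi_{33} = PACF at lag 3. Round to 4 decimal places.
\phi_{33} = 0.4900

The PACF at lag k is phi_{kk}, the last component of the solution
to the Yule-Walker system G_k phi = r_k where
  (G_k)_{ij} = rho(|i - j|), (r_k)_i = rho(i), i,j = 1..k.
Equivalently, Durbin-Levinson gives phi_{kk} iteratively:
  phi_{11} = rho(1)
  phi_{kk} = [rho(k) - sum_{j=1..k-1} phi_{k-1,j} rho(k-j)]
            / [1 - sum_{j=1..k-1} phi_{k-1,j} rho(j)],
  phi_{k,j} = phi_{k-1,j} - phi_{kk} phi_{k-1,k-j},  j = 1..k-1.
Step k = 1:
  phi_11 = rho(1) = -0.3234.
Step k = 2:
  phi_22 = [rho(2) - phi_11 rho(1)] / [1 - phi_11 rho(1)] = [-0.1555 - (-0.3234)(-0.3234)] / [1 - (-0.3234)(-0.3234)]
         = -0.26008756 / 0.89541244 = -0.290467.
  Update: phi_21 = phi_11 - phi_22 phi_11 = -0.3234 - (-0.290467)(-0.3234) = -0.417337.
Step k = 3:
  phi_33 = [rho(3) - phi_21 rho(2) - phi_22 rho(1)] / [1 - phi_21 rho(1) - phi_22 rho(2)]
    numerator   = 0.5606 - (-0.417337)(-0.1555) - (-0.290467)(-0.3234) = 0.40176715
    denominator = 1 - (-0.417337)(-0.3234) - (-0.290467)(-0.1555) = 0.81986565
  phi_33 = 0.40176715 / 0.81986565 = 0.49.
Therefore phi_{33} = 0.4900.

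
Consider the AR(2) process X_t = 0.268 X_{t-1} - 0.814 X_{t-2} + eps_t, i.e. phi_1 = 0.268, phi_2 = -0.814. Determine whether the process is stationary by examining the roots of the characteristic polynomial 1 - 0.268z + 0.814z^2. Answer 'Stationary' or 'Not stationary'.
\text{Stationary}

The AR(p) characteristic polynomial is P(z) = 1 - 0.268z + 0.814z^2.
Stationarity requires all roots to lie outside the unit circle, i.e. |z| > 1 for every root.
Set 1 + (-0.268) z + (0.814) z^2 = 0, i.e. a z^2 + b z + c = 0 with a = 0.814, b = -0.268, c = 1.
Discriminant D = b^2 - 4ac = (-0.268)^2 - 4*(0.814)*1 = 0.071824 - (3.256) = -3.184176.
D < 0, so the roots are the complex-conjugate pair z = (-b +/- i sqrt(-D)) / (2a) = 0.1646 +/- 1.0961i.
For a conjugate pair |z|^2 = z * conj(z) = (product of roots) = c/a = 1/(0.814) = 1.228501, so |z| = sqrt(1.228501) = 1.1084 for both roots.
Moduli of all roots: 1.1084, 1.1084.
All moduli strictly greater than 1? Yes.
Verdict: Stationary.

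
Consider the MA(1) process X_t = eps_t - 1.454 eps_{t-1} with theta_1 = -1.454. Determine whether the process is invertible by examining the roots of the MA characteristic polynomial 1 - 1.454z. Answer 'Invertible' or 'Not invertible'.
\text{Not invertible}

The MA(q) characteristic polynomial is P(z) = 1 - 1.454z.
Invertibility requires all roots to lie outside the unit circle, i.e. |z| > 1 for every root.
This is linear in z: 1 + (-1.454) z = 0  =>  z = -1/(-1.454) = 0.687758,  |z| = 0.687758.
Moduli of all roots: 0.6878.
All moduli strictly greater than 1? No.
Verdict: Not invertible.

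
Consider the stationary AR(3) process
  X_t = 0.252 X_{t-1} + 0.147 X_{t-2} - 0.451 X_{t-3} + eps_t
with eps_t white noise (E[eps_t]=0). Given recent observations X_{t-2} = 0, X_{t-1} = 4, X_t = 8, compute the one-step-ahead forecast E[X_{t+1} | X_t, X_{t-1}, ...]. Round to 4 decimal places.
E[X_{t+1} \mid \mathcal F_t] = 2.6040

For an AR(p) model X_t = c + sum_i phi_i X_{t-i} + eps_t, the
one-step-ahead conditional mean is
  E[X_{t+1} | X_t, ...] = c + sum_i phi_i X_{t+1-i}.
Substitute known values:
  E[X_{t+1} | ...] = (0.252) * (8) + (0.147) * (4) + (-0.451) * (0)
                   = 2.6040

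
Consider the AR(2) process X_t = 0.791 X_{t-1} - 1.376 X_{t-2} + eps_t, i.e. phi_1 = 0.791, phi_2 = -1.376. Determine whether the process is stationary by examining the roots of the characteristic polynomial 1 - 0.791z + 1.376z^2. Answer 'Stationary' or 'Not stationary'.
\text{Not stationary}

The AR(p) characteristic polynomial is P(z) = 1 - 0.791z + 1.376z^2.
Stationarity requires all roots to lie outside the unit circle, i.e. |z| > 1 for every root.
Set 1 + (-0.791) z + (1.376) z^2 = 0, i.e. a z^2 + b z + c = 0 with a = 1.376, b = -0.791, c = 1.
Discriminant D = b^2 - 4ac = (-0.791)^2 - 4*(1.376)*1 = 0.625681 - (5.504) = -4.878319.
D < 0, so the roots are the complex-conjugate pair z = (-b +/- i sqrt(-D)) / (2a) = 0.2874 +/- 0.8026i.
For a conjugate pair |z|^2 = z * conj(z) = (product of roots) = c/a = 1/(1.376) = 0.726744, so |z| = sqrt(0.726744) = 0.8525 for both roots.
Moduli of all roots: 0.8525, 0.8525.
All moduli strictly greater than 1? No.
Verdict: Not stationary.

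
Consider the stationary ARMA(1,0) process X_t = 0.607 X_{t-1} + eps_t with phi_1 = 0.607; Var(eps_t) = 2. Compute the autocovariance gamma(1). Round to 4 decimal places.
\gamma(1) = 1.9223

Multiply the model equation by X_{t-k} and take expectations. With theta_0 = psi_0 = 1 and psi_j the MA(infinity) weights, this gives
  gamma(k) - sum_i phi_i gamma(k-i) = c_k,
  c_k = sigma^2 * sum_{j=k..q} theta_j psi_{j-k}   (c_k = 0 for k > q),
using gamma(-m) = gamma(m).
Pure AR (q = 0): c_0 = sigma^2 = 2, c_k = 0 for k >= 1.
Equations for k = 0 and k = 1 (AR order 1):
  gamma(0) = phi_1 gamma(1) + c_0
  gamma(1) = phi_1 gamma(0) + c_1
Substituting the second into the first: gamma(0) (1 - phi_1^2) = c_0 + phi_1 c_1, so
  gamma(0) = c_0 / (1 - phi_1^2) = 2 / (1 - (0.607)^2) = 2 / 0.631551 = 3.166807.
  gamma(1) = phi_1 gamma(0) = (0.607)(3.166807) = 1.922252.
Therefore gamma(1) = 1.9223 (to 4 decimal places).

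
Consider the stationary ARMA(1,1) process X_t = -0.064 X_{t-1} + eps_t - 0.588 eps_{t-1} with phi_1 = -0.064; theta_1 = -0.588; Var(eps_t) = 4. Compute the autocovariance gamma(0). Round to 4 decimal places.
\gamma(0) = 5.7074

Multiply the model equation by X_{t-k} and take expectations. With theta_0 = psi_0 = 1 and psi_j the MA(infinity) weights, this gives
  gamma(k) - sum_i phi_i gamma(k-i) = c_k,
  c_k = sigma^2 * sum_{j=k..q} theta_j psi_{j-k}   (c_k = 0 for k > q),
using gamma(-m) = gamma(m).
psi-weights needed (psi_j = theta_j + sum_i phi_i psi_{j-i}):
  psi_1 = theta_1 + phi_1 = -0.588 + (-0.064) = -0.652
Right-hand sides:
  c_0 = sigma^2 (1 + theta_1 psi_1) = 4 * (1 + (-0.588)(-0.652)) = 4 * 1.383376 = 5.533504
  c_1 = sigma^2 theta_1 = 4 * (-0.588) = -2.352
  c_2 = 0
Equations for k = 0 and k = 1 (AR order 1):
  gamma(0) = phi_1 gamma(1) + c_0
  gamma(1) = phi_1 gamma(0) + c_1
Substituting the second into the first: gamma(0) (1 - phi_1^2) = c_0 + phi_1 c_1, so
  gamma(0) = (c_0 + phi_1 c_1) / (1 - phi_1^2) = (5.533504 + (-0.064)(-2.352)) / (1 - (-0.064)^2) = 5.684032 / 0.995904 = 5.70741.
Therefore gamma(0) = 5.7074 (to 4 decimal places).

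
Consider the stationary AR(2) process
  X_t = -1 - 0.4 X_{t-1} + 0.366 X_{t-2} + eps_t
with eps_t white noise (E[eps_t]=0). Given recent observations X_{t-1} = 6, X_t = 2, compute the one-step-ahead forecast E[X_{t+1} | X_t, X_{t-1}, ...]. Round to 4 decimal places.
E[X_{t+1} \mid \mathcal F_t] = 0.3960

For an AR(p) model X_t = c + sum_i phi_i X_{t-i} + eps_t, the
one-step-ahead conditional mean is
  E[X_{t+1} | X_t, ...] = c + sum_i phi_i X_{t+1-i}.
Substitute known values:
  E[X_{t+1} | ...] = -1 + (-0.4) * (2) + (0.366) * (6)
                   = 0.3960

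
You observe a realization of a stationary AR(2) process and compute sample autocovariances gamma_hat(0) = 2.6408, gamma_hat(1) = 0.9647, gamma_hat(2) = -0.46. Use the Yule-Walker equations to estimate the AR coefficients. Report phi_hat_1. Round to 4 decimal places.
\hat\phi_{1} = 0.4950

The Yule-Walker equations for an AR(p) process read, in matrix form,
  Gamma_p phi = r_p,   with   (Gamma_p)_{ij} = gamma(|i - j|),
                       (r_p)_i = gamma(i),   i,j = 1..p.
Substitute the sample gammas (Toeplitz matrix and right-hand side of size 2):
  Gamma_p = [[2.6408, 0.9647], [0.9647, 2.6408]]
  r_p     = [0.9647, -0.46]
Written out:
  2.6408 phi_1 + 0.9647 phi_2 = 0.9647
  0.9647 phi_1 + 2.6408 phi_2 = -0.46
Solve by Cramer's rule:
  det = gamma(0)^2 - gamma(1)^2 = (2.6408)^2 - (0.9647)^2 = 6.97382464 - 0.93064609 = 6.04317855
  phi_hat_1 = [gamma(1) gamma(0) - gamma(1) gamma(2)] / det = [(0.9647)(2.6408) - (0.9647)(-0.46)] / 6.04317855 = 2.99134176 / 6.04317855 = 0.495
  phi_hat_2 = [gamma(0) gamma(2) - gamma(1)^2] / det = [(2.6408)(-0.46) - (0.9647)^2] / 6.04317855 = -2.14541409 / 6.04317855 = -0.355
So phi_hat = [0.4950, -0.3550].
Therefore phi_hat_1 = 0.4950.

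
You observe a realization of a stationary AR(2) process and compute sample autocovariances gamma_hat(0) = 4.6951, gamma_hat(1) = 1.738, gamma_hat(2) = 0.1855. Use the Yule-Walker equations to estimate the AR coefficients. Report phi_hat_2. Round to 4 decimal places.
\hat\phi_{2} = -0.1130

The Yule-Walker equations for an AR(p) process read, in matrix form,
  Gamma_p phi = r_p,   with   (Gamma_p)_{ij} = gamma(|i - j|),
                       (r_p)_i = gamma(i),   i,j = 1..p.
Substitute the sample gammas (Toeplitz matrix and right-hand side of size 2):
  Gamma_p = [[4.6951, 1.738], [1.738, 4.6951]]
  r_p     = [1.738, 0.1855]
Written out:
  4.6951 phi_1 + 1.738 phi_2 = 1.738
  1.738 phi_1 + 4.6951 phi_2 = 0.1855
Solve by Cramer's rule:
  det = gamma(0)^2 - gamma(1)^2 = (4.6951)^2 - (1.738)^2 = 22.04396401 - 3.020644 = 19.02332001
  phi_hat_1 = [gamma(1) gamma(0) - gamma(1) gamma(2)] / det = [(1.738)(4.6951) - (1.738)(0.1855)] / 19.02332001 = 7.8376848 / 19.02332001 = 0.412
  phi_hat_2 = [gamma(0) gamma(2) - gamma(1)^2] / det = [(4.6951)(0.1855) - (1.738)^2] / 19.02332001 = -2.14970295 / 19.02332001 = -0.113
So phi_hat = [0.4120, -0.1130].
Therefore phi_hat_2 = -0.1130.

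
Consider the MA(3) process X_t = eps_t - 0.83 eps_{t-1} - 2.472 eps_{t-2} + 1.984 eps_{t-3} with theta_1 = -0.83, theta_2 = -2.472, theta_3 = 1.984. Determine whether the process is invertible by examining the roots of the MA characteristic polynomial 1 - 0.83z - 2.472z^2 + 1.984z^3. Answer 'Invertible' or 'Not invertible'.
\text{Not invertible}

The MA(q) characteristic polynomial is P(z) = 1 - 0.83z - 2.472z^2 + 1.984z^3.
Invertibility requires all roots to lie outside the unit circle, i.e. |z| > 1 for every root.
Degree 3: look for a simple real root z0 first, then factor out (1 - z/z0) and solve the remaining quadratic.
Testing z0 = 0.625: P(0.625) = 1 + (-0.83)(0.625) + (-2.472)(0.625)^2 + (1.984)(0.625)^3
  = 1 + (-0.51875) + (-0.965625) + (0.484375) = 0.  So z_0 = 0.625 is a root, |z_0| = 0.625.
Divide out the factor (1 - 1.6 z) = (1 - z/z0) (since 1/z0 = 1.6):
  P(z) = (1 - 1.6 z)(1 + (0.77) z + (-1.24) z^2)
  [check: z-coef 0.77 - (1.6) = -0.83; z^2-coef -1.24 - (1.6)(0.77) = -2.472; z^3-coef -(1.6)(-1.24) = 1.984.]
Remaining roots from the quadratic factor 1 + (0.77) z + (-1.24) z^2:
  Set 1 + (0.77) z + (-1.24) z^2 = 0, i.e. a z^2 + b z + c = 0 with a = -1.24, b = 0.77, c = 1.
  Discriminant D = b^2 - 4ac = (0.77)^2 - 4*(-1.24)*1 = 0.5929 - (-4.96) = 5.5529.
  D >= 0, so the roots are real: z = (-b +/- sqrt(D)) / (2a) = (-0.77 +/- 2.356459) / (-2.48).
    z_1 = (-0.77 + 2.356459) / (-2.48) = -0.6397,   |z_1| = 0.6397.
    z_2 = (-0.77 - 2.356459) / (-2.48) = 1.2607,   |z_2| = 1.2607.
Moduli of all roots: 0.6250, 0.6397, 1.2607.
All moduli strictly greater than 1? No.
Verdict: Not invertible.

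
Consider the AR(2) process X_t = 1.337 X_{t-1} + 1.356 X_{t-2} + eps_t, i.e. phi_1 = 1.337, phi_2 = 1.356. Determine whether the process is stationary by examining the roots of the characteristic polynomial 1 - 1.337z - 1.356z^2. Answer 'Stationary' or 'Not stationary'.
\text{Not stationary}

The AR(p) characteristic polynomial is P(z) = 1 - 1.337z - 1.356z^2.
Stationarity requires all roots to lie outside the unit circle, i.e. |z| > 1 for every root.
Set 1 + (-1.337) z + (-1.356) z^2 = 0, i.e. a z^2 + b z + c = 0 with a = -1.356, b = -1.337, c = 1.
Discriminant D = b^2 - 4ac = (-1.337)^2 - 4*(-1.356)*1 = 1.787569 - (-5.424) = 7.211569.
D >= 0, so the roots are real: z = (-b +/- sqrt(D)) / (2a) = (1.337 +/- 2.685436) / (-2.712).
  z_1 = (1.337 + 2.685436) / (-2.712) = -1.4832,   |z_1| = 1.4832.
  z_2 = (1.337 - 2.685436) / (-2.712) = 0.4972,   |z_2| = 0.4972.
Moduli of all roots: 1.4832, 0.4972.
All moduli strictly greater than 1? No.
Verdict: Not stationary.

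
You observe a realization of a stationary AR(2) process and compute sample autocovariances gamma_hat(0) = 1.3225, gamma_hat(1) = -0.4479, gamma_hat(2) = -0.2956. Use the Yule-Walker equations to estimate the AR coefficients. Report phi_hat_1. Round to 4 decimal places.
\hat\phi_{1} = -0.4681

The Yule-Walker equations for an AR(p) process read, in matrix form,
  Gamma_p phi = r_p,   with   (Gamma_p)_{ij} = gamma(|i - j|),
                       (r_p)_i = gamma(i),   i,j = 1..p.
Substitute the sample gammas (Toeplitz matrix and right-hand side of size 2):
  Gamma_p = [[1.3225, -0.4479], [-0.4479, 1.3225]]
  r_p     = [-0.4479, -0.2956]
Written out:
  1.3225 phi_1 - 0.4479 phi_2 = -0.4479
  -0.4479 phi_1 + 1.3225 phi_2 = -0.2956
Solve by Cramer's rule:
  det = gamma(0)^2 - gamma(1)^2 = (1.3225)^2 - (-0.4479)^2 = 1.74900625 - 0.20061441 = 1.54839184
  phi_hat_1 = [gamma(1) gamma(0) - gamma(1) gamma(2)] / det = [(-0.4479)(1.3225) - (-0.4479)(-0.2956)] / 1.54839184 = -0.72474699 / 1.54839184 = -0.4681
  phi_hat_2 = [gamma(0) gamma(2) - gamma(1)^2] / det = [(1.3225)(-0.2956) - (-0.4479)^2] / 1.54839184 = -0.59154541 / 1.54839184 = -0.382
So phi_hat = [-0.4681, -0.3820].
Therefore phi_hat_1 = -0.4681.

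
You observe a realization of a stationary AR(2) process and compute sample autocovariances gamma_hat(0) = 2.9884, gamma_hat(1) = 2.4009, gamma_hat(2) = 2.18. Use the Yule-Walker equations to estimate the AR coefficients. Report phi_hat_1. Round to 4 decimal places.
\hat\phi_{1} = 0.6130

The Yule-Walker equations for an AR(p) process read, in matrix form,
  Gamma_p phi = r_p,   with   (Gamma_p)_{ij} = gamma(|i - j|),
                       (r_p)_i = gamma(i),   i,j = 1..p.
Substitute the sample gammas (Toeplitz matrix and right-hand side of size 2):
  Gamma_p = [[2.9884, 2.4009], [2.4009, 2.9884]]
  r_p     = [2.4009, 2.18]
Written out:
  2.9884 phi_1 + 2.4009 phi_2 = 2.4009
  2.4009 phi_1 + 2.9884 phi_2 = 2.18
Solve by Cramer's rule:
  det = gamma(0)^2 - gamma(1)^2 = (2.9884)^2 - (2.4009)^2 = 8.93053456 - 5.76432081 = 3.16621375
  phi_hat_1 = [gamma(1) gamma(0) - gamma(1) gamma(2)] / det = [(2.4009)(2.9884) - (2.4009)(2.18)] / 3.16621375 = 1.94088756 / 3.16621375 = 0.613
  phi_hat_2 = [gamma(0) gamma(2) - gamma(1)^2] / det = [(2.9884)(2.18) - (2.4009)^2] / 3.16621375 = 0.75039119 / 3.16621375 = 0.237
So phi_hat = [0.6130, 0.2370].
Therefore phi_hat_1 = 0.6130.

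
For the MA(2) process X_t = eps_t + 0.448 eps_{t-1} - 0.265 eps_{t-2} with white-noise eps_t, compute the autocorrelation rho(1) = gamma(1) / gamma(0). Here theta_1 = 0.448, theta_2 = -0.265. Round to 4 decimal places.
\rho(1) = 0.2591

For an MA(q) process with theta_0 = 1, the autocovariance is
  gamma(k) = sigma^2 * sum_{i=0..q-k} theta_i * theta_{i+k},
and rho(k) = gamma(k) / gamma(0). Sigma^2 cancels.
  numerator   = (1)*(0.448) + (0.448)*(-0.265) = 0.32928.
  denominator = (1)^2 + (0.448)^2 + (-0.265)^2 = 1.270929.
  rho(1) = 0.32928 / 1.270929 = 0.2591.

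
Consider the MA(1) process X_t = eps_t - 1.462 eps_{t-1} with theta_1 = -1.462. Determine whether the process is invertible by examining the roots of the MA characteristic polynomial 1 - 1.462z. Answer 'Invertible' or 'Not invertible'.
\text{Not invertible}

The MA(q) characteristic polynomial is P(z) = 1 - 1.462z.
Invertibility requires all roots to lie outside the unit circle, i.e. |z| > 1 for every root.
This is linear in z: 1 + (-1.462) z = 0  =>  z = -1/(-1.462) = 0.683995,  |z| = 0.683995.
Moduli of all roots: 0.6840.
All moduli strictly greater than 1? No.
Verdict: Not invertible.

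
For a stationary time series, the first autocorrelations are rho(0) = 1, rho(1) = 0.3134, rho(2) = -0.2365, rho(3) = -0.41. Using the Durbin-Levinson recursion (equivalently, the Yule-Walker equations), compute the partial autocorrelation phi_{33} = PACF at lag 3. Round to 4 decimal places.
\phi_{33} = -0.2470

The PACF at lag k is phi_{kk}, the last component of the solution
to the Yule-Walker system G_k phi = r_k where
  (G_k)_{ij} = rho(|i - j|), (r_k)_i = rho(i), i,j = 1..k.
Equivalently, Durbin-Levinson gives phi_{kk} iteratively:
  phi_{11} = rho(1)
  phi_{kk} = [rho(k) - sum_{j=1..k-1} phi_{k-1,j} rho(k-j)]
            / [1 - sum_{j=1..k-1} phi_{k-1,j} rho(j)],
  phi_{k,j} = phi_{k-1,j} - phi_{kk} phi_{k-1,k-j},  j = 1..k-1.
Step k = 1:
  phi_11 = rho(1) = 0.3134.
Step k = 2:
  phi_22 = [rho(2) - phi_11 rho(1)] / [1 - phi_11 rho(1)] = [-0.2365 - (0.3134)(0.3134)] / [1 - (0.3134)(0.3134)]
         = -0.33471956 / 0.90178044 = -0.371176.
  Update: phi_21 = phi_11 - phi_22 phi_11 = 0.3134 - (-0.371176)(0.3134) = 0.429727.
Step k = 3:
  phi_33 = [rho(3) - phi_21 rho(2) - phi_22 rho(1)] / [1 - phi_21 rho(1) - phi_22 rho(2)]
    numerator   = -0.41 - (0.429727)(-0.2365) - (-0.371176)(0.3134) = -0.19204298
    denominator = 1 - (0.429727)(0.3134) - (-0.371176)(-0.2365) = 0.77754046
  phi_33 = -0.19204298 / 0.77754046 = -0.247.
Therefore phi_{33} = -0.2470.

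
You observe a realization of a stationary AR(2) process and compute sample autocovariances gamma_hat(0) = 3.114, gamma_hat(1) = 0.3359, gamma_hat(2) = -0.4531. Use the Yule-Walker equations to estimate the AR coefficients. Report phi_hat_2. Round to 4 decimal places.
\hat\phi_{2} = -0.1590

The Yule-Walker equations for an AR(p) process read, in matrix form,
  Gamma_p phi = r_p,   with   (Gamma_p)_{ij} = gamma(|i - j|),
                       (r_p)_i = gamma(i),   i,j = 1..p.
Substitute the sample gammas (Toeplitz matrix and right-hand side of size 2):
  Gamma_p = [[3.114, 0.3359], [0.3359, 3.114]]
  r_p     = [0.3359, -0.4531]
Written out:
  3.114 phi_1 + 0.3359 phi_2 = 0.3359
  0.3359 phi_1 + 3.114 phi_2 = -0.4531
Solve by Cramer's rule:
  det = gamma(0)^2 - gamma(1)^2 = (3.114)^2 - (0.3359)^2 = 9.696996 - 0.11282881 = 9.58416719
  phi_hat_1 = [gamma(1) gamma(0) - gamma(1) gamma(2)] / det = [(0.3359)(3.114) - (0.3359)(-0.4531)] / 9.58416719 = 1.19818889 / 9.58416719 = 0.125
  phi_hat_2 = [gamma(0) gamma(2) - gamma(1)^2] / det = [(3.114)(-0.4531) - (0.3359)^2] / 9.58416719 = -1.52378221 / 9.58416719 = -0.159
So phi_hat = [0.1250, -0.1590].
Therefore phi_hat_2 = -0.1590.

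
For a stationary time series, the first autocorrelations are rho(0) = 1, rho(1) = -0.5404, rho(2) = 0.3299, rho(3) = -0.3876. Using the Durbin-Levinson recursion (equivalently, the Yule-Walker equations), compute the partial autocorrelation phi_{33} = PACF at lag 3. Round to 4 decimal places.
\phi_{33} = -0.2691

The PACF at lag k is phi_{kk}, the last component of the solution
to the Yule-Walker system G_k phi = r_k where
  (G_k)_{ij} = rho(|i - j|), (r_k)_i = rho(i), i,j = 1..k.
Equivalently, Durbin-Levinson gives phi_{kk} iteratively:
  phi_{11} = rho(1)
  phi_{kk} = [rho(k) - sum_{j=1..k-1} phi_{k-1,j} rho(k-j)]
            / [1 - sum_{j=1..k-1} phi_{k-1,j} rho(j)],
  phi_{k,j} = phi_{k-1,j} - phi_{kk} phi_{k-1,k-j},  j = 1..k-1.
Step k = 1:
  phi_11 = rho(1) = -0.5404.
Step k = 2:
  phi_22 = [rho(2) - phi_11 rho(1)] / [1 - phi_11 rho(1)] = [0.3299 - (-0.5404)(-0.5404)] / [1 - (-0.5404)(-0.5404)]
         = 0.03786784 / 0.70796784 = 0.053488.
  Update: phi_21 = phi_11 - phi_22 phi_11 = -0.5404 - (0.053488)(-0.5404) = -0.511495.
Step k = 3:
  phi_33 = [rho(3) - phi_21 rho(2) - phi_22 rho(1)] / [1 - phi_21 rho(1) - phi_22 rho(2)]
    numerator   = -0.3876 - (-0.511495)(0.3299) - (0.053488)(-0.5404) = -0.18995283
    denominator = 1 - (-0.511495)(-0.5404) - (0.053488)(0.3299) = 0.70594236
  phi_33 = -0.18995283 / 0.70594236 = -0.2691.
Therefore phi_{33} = -0.2691.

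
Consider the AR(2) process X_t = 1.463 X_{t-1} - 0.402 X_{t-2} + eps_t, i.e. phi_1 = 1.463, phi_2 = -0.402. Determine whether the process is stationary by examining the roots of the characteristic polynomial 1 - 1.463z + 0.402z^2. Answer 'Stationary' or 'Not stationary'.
\text{Not stationary}

The AR(p) characteristic polynomial is P(z) = 1 - 1.463z + 0.402z^2.
Stationarity requires all roots to lie outside the unit circle, i.e. |z| > 1 for every root.
Set 1 + (-1.463) z + (0.402) z^2 = 0, i.e. a z^2 + b z + c = 0 with a = 0.402, b = -1.463, c = 1.
Discriminant D = b^2 - 4ac = (-1.463)^2 - 4*(0.402)*1 = 2.140369 - (1.608) = 0.532369.
D >= 0, so the roots are real: z = (-b +/- sqrt(D)) / (2a) = (1.463 +/- 0.729636) / (0.804).
  z_1 = (1.463 + 0.729636) / (0.804) = 2.7272,   |z_1| = 2.7272.
  z_2 = (1.463 - 0.729636) / (0.804) = 0.9121,   |z_2| = 0.9121.
Moduli of all roots: 2.7272, 0.9121.
All moduli strictly greater than 1? No.
Verdict: Not stationary.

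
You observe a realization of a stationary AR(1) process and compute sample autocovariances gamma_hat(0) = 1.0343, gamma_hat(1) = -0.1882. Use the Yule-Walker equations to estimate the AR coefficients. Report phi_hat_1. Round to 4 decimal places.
\hat\phi_{1} = -0.1820

The Yule-Walker equations for an AR(p) process read, in matrix form,
  Gamma_p phi = r_p,   with   (Gamma_p)_{ij} = gamma(|i - j|),
                       (r_p)_i = gamma(i),   i,j = 1..p.
Substitute the sample gammas (Toeplitz matrix and right-hand side of size 1):
  Gamma_p = [[1.0343]]
  r_p     = [-0.1882]
With p = 1 this is the single equation gamma(0) phi_1 = gamma(1):
  phi_hat_1 = gamma(1) / gamma(0) = -0.1882 / 1.0343 = -0.1820.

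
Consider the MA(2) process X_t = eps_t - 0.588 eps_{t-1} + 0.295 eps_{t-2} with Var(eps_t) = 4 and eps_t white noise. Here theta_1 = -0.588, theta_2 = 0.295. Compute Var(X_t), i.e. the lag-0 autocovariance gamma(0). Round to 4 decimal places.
\gamma(0) = 5.7311

For an MA(q) process X_t = eps_t + sum_i theta_i eps_{t-i} with
Var(eps_t) = sigma^2, the variance is
  gamma(0) = sigma^2 * (1 + sum_i theta_i^2).
  sum_i theta_i^2 = (-0.588)^2 + (0.295)^2 = 0.345744 + 0.087025 = 0.432769.
  gamma(0) = 4 * (1 + 0.432769) = 4 * 1.432769 = 5.731076, which rounds to 5.7311.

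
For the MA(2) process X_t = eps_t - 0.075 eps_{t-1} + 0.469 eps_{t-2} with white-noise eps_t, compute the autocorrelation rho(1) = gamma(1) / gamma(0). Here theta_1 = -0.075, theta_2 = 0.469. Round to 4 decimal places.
\rho(1) = -0.0899

For an MA(q) process with theta_0 = 1, the autocovariance is
  gamma(k) = sigma^2 * sum_{i=0..q-k} theta_i * theta_{i+k},
and rho(k) = gamma(k) / gamma(0). Sigma^2 cancels.
  numerator   = (1)*(-0.075) + (-0.075)*(0.469) = -0.110175.
  denominator = (1)^2 + (-0.075)^2 + (0.469)^2 = 1.225586.
  rho(1) = -0.110175 / 1.225586 = -0.0899.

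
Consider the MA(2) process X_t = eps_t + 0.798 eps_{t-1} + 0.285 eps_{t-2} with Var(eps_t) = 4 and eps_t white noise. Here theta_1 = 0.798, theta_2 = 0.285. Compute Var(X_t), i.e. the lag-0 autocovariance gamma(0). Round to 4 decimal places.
\gamma(0) = 6.8721

For an MA(q) process X_t = eps_t + sum_i theta_i eps_{t-i} with
Var(eps_t) = sigma^2, the variance is
  gamma(0) = sigma^2 * (1 + sum_i theta_i^2).
  sum_i theta_i^2 = (0.798)^2 + (0.285)^2 = 0.636804 + 0.081225 = 0.718029.
  gamma(0) = 4 * (1 + 0.718029) = 4 * 1.718029 = 6.872116, which rounds to 6.8721.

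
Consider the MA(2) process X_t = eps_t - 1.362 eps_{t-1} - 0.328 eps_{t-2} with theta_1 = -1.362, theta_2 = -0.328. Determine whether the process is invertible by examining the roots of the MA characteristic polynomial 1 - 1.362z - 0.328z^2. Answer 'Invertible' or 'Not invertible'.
\text{Not invertible}

The MA(q) characteristic polynomial is P(z) = 1 - 1.362z - 0.328z^2.
Invertibility requires all roots to lie outside the unit circle, i.e. |z| > 1 for every root.
Set 1 + (-1.362) z + (-0.328) z^2 = 0, i.e. a z^2 + b z + c = 0 with a = -0.328, b = -1.362, c = 1.
Discriminant D = b^2 - 4ac = (-1.362)^2 - 4*(-0.328)*1 = 1.855044 - (-1.312) = 3.167044.
D >= 0, so the roots are real: z = (-b +/- sqrt(D)) / (2a) = (1.362 +/- 1.779619) / (-0.656).
  z_1 = (1.362 + 1.779619) / (-0.656) = -4.7891,   |z_1| = 4.7891.
  z_2 = (1.362 - 1.779619) / (-0.656) = 0.6366,   |z_2| = 0.6366.
Moduli of all roots: 4.7891, 0.6366.
All moduli strictly greater than 1? No.
Verdict: Not invertible.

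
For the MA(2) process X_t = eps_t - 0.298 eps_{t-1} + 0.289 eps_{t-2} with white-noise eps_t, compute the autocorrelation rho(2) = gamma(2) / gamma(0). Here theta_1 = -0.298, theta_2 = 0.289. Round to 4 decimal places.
\rho(2) = 0.2465

For an MA(q) process with theta_0 = 1, the autocovariance is
  gamma(k) = sigma^2 * sum_{i=0..q-k} theta_i * theta_{i+k},
and rho(k) = gamma(k) / gamma(0). Sigma^2 cancels.
  numerator   = (1)*(0.289) = 0.289.
  denominator = (1)^2 + (-0.298)^2 + (0.289)^2 = 1.172325.
  rho(2) = 0.289 / 1.172325 = 0.2465.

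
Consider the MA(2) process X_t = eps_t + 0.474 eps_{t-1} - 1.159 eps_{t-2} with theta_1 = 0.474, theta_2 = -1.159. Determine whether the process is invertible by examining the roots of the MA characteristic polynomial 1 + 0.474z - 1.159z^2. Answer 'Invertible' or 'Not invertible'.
\text{Not invertible}

The MA(q) characteristic polynomial is P(z) = 1 + 0.474z - 1.159z^2.
Invertibility requires all roots to lie outside the unit circle, i.e. |z| > 1 for every root.
Set 1 + (0.474) z + (-1.159) z^2 = 0, i.e. a z^2 + b z + c = 0 with a = -1.159, b = 0.474, c = 1.
Discriminant D = b^2 - 4ac = (0.474)^2 - 4*(-1.159)*1 = 0.224676 - (-4.636) = 4.860676.
D >= 0, so the roots are real: z = (-b +/- sqrt(D)) / (2a) = (-0.474 +/- 2.204694) / (-2.318).
  z_1 = (-0.474 + 2.204694) / (-2.318) = -0.7466,   |z_1| = 0.7466.
  z_2 = (-0.474 - 2.204694) / (-2.318) = 1.1556,   |z_2| = 1.1556.
Moduli of all roots: 0.7466, 1.1556.
All moduli strictly greater than 1? No.
Verdict: Not invertible.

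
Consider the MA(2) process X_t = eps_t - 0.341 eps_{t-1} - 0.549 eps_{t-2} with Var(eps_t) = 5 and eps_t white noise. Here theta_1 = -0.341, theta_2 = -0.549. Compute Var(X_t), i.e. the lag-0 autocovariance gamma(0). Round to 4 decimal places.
\gamma(0) = 7.0884

For an MA(q) process X_t = eps_t + sum_i theta_i eps_{t-i} with
Var(eps_t) = sigma^2, the variance is
  gamma(0) = sigma^2 * (1 + sum_i theta_i^2).
  sum_i theta_i^2 = (-0.341)^2 + (-0.549)^2 = 0.116281 + 0.301401 = 0.417682.
  gamma(0) = 5 * (1 + 0.417682) = 5 * 1.417682 = 7.08841, which rounds to 7.0884.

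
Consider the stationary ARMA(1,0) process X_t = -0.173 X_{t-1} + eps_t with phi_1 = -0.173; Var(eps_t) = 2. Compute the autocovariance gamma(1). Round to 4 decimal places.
\gamma(1) = -0.3567

Multiply the model equation by X_{t-k} and take expectations. With theta_0 = psi_0 = 1 and psi_j the MA(infinity) weights, this gives
  gamma(k) - sum_i phi_i gamma(k-i) = c_k,
  c_k = sigma^2 * sum_{j=k..q} theta_j psi_{j-k}   (c_k = 0 for k > q),
using gamma(-m) = gamma(m).
Pure AR (q = 0): c_0 = sigma^2 = 2, c_k = 0 for k >= 1.
Equations for k = 0 and k = 1 (AR order 1):
  gamma(0) = phi_1 gamma(1) + c_0
  gamma(1) = phi_1 gamma(0) + c_1
Substituting the second into the first: gamma(0) (1 - phi_1^2) = c_0 + phi_1 c_1, so
  gamma(0) = c_0 / (1 - phi_1^2) = 2 / (1 - (-0.173)^2) = 2 / 0.970071 = 2.061705.
  gamma(1) = phi_1 gamma(0) = (-0.173)(2.061705) = -0.356675.
Therefore gamma(1) = -0.3567 (to 4 decimal places).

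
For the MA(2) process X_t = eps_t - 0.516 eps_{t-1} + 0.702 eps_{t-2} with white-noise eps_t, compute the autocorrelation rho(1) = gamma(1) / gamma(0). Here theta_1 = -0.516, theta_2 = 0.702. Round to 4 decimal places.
\rho(1) = -0.4993

For an MA(q) process with theta_0 = 1, the autocovariance is
  gamma(k) = sigma^2 * sum_{i=0..q-k} theta_i * theta_{i+k},
and rho(k) = gamma(k) / gamma(0). Sigma^2 cancels.
  numerator   = (1)*(-0.516) + (-0.516)*(0.702) = -0.878232.
  denominator = (1)^2 + (-0.516)^2 + (0.702)^2 = 1.75906.
  rho(1) = -0.878232 / 1.75906 = -0.4993.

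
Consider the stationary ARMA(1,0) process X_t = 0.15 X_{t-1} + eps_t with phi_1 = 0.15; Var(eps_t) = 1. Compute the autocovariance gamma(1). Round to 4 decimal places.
\gamma(1) = 0.1535

Multiply the model equation by X_{t-k} and take expectations. With theta_0 = psi_0 = 1 and psi_j the MA(infinity) weights, this gives
  gamma(k) - sum_i phi_i gamma(k-i) = c_k,
  c_k = sigma^2 * sum_{j=k..q} theta_j psi_{j-k}   (c_k = 0 for k > q),
using gamma(-m) = gamma(m).
Pure AR (q = 0): c_0 = sigma^2 = 1, c_k = 0 for k >= 1.
Equations for k = 0 and k = 1 (AR order 1):
  gamma(0) = phi_1 gamma(1) + c_0
  gamma(1) = phi_1 gamma(0) + c_1
Substituting the second into the first: gamma(0) (1 - phi_1^2) = c_0 + phi_1 c_1, so
  gamma(0) = c_0 / (1 - phi_1^2) = 1 / (1 - (0.15)^2) = 1 / 0.9775 = 1.023018.
  gamma(1) = phi_1 gamma(0) = (0.15)(1.023018) = 0.153453.
Therefore gamma(1) = 0.1535 (to 4 decimal places).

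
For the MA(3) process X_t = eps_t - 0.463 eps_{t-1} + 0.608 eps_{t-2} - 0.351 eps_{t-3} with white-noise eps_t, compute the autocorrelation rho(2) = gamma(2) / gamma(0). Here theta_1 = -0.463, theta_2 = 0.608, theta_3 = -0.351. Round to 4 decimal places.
\rho(2) = 0.4513

For an MA(q) process with theta_0 = 1, the autocovariance is
  gamma(k) = sigma^2 * sum_{i=0..q-k} theta_i * theta_{i+k},
and rho(k) = gamma(k) / gamma(0). Sigma^2 cancels.
  numerator   = (1)*(0.608) + (-0.463)*(-0.351) = 0.770513.
  denominator = (1)^2 + (-0.463)^2 + (0.608)^2 + (-0.351)^2 = 1.707234.
  rho(2) = 0.770513 / 1.707234 = 0.4513.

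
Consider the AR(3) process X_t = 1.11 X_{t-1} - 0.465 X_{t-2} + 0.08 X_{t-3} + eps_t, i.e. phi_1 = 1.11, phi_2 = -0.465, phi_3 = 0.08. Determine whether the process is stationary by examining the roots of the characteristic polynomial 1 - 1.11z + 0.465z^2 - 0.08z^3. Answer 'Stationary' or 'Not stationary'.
\text{Stationary}

The AR(p) characteristic polynomial is P(z) = 1 - 1.11z + 0.465z^2 - 0.08z^3.
Stationarity requires all roots to lie outside the unit circle, i.e. |z| > 1 for every root.
Degree 3: look for a simple real root z0 first, then factor out (1 - z/z0) and solve the remaining quadratic.
Testing z0 = 2: P(2) = 1 + (-1.11)(2) + (0.465)(2)^2 + (-0.08)(2)^3
  = 1 + (-2.22) + (1.86) + (-0.64) = 0.  So z_0 = 2 is a root, |z_0| = 2.
Divide out the factor (1 - 0.5 z) = (1 - z/z0) (since 1/z0 = 0.5):
  P(z) = (1 - 0.5 z)(1 + (-0.61) z + (0.16) z^2)
  [check: z-coef -0.61 - (0.5) = -1.11; z^2-coef 0.16 - (0.5)(-0.61) = 0.465; z^3-coef -(0.5)(0.16) = -0.08.]
Remaining roots from the quadratic factor 1 + (-0.61) z + (0.16) z^2:
  Set 1 + (-0.61) z + (0.16) z^2 = 0, i.e. a z^2 + b z + c = 0 with a = 0.16, b = -0.61, c = 1.
  Discriminant D = b^2 - 4ac = (-0.61)^2 - 4*(0.16)*1 = 0.3721 - (0.64) = -0.2679.
  D < 0, so the roots are the complex-conjugate pair z = (-b +/- i sqrt(-D)) / (2a) = 1.9062 +/- 1.6175i.
  For a conjugate pair |z|^2 = z * conj(z) = (product of roots) = c/a = 1/(0.16) = 6.25, so |z| = sqrt(6.25) = 2.5 for both roots.
Moduli of all roots: 2.0000, 2.5000, 2.5000.
All moduli strictly greater than 1? Yes.
Verdict: Stationary.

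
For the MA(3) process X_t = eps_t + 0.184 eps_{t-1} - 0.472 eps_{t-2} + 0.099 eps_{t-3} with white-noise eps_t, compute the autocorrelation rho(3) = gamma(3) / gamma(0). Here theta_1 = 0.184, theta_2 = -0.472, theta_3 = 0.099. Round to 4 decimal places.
\rho(3) = 0.0782

For an MA(q) process with theta_0 = 1, the autocovariance is
  gamma(k) = sigma^2 * sum_{i=0..q-k} theta_i * theta_{i+k},
and rho(k) = gamma(k) / gamma(0). Sigma^2 cancels.
  numerator   = (1)*(0.099) = 0.099.
  denominator = (1)^2 + (0.184)^2 + (-0.472)^2 + (0.099)^2 = 1.266441.
  rho(3) = 0.099 / 1.266441 = 0.0782.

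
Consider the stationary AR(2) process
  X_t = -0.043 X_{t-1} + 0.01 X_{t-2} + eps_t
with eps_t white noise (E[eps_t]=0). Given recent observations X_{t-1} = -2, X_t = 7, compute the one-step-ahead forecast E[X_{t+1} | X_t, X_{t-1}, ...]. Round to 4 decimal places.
E[X_{t+1} \mid \mathcal F_t] = -0.3210

For an AR(p) model X_t = c + sum_i phi_i X_{t-i} + eps_t, the
one-step-ahead conditional mean is
  E[X_{t+1} | X_t, ...] = c + sum_i phi_i X_{t+1-i}.
Substitute known values:
  E[X_{t+1} | ...] = (-0.043) * (7) + (0.01) * (-2)
                   = -0.3210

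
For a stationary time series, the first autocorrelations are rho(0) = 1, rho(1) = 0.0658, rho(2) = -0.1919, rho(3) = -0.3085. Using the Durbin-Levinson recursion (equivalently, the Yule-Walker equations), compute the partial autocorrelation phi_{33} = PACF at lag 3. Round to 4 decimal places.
\phi_{33} = -0.2930

The PACF at lag k is phi_{kk}, the last component of the solution
to the Yule-Walker system G_k phi = r_k where
  (G_k)_{ij} = rho(|i - j|), (r_k)_i = rho(i), i,j = 1..k.
Equivalently, Durbin-Levinson gives phi_{kk} iteratively:
  phi_{11} = rho(1)
  phi_{kk} = [rho(k) - sum_{j=1..k-1} phi_{k-1,j} rho(k-j)]
            / [1 - sum_{j=1..k-1} phi_{k-1,j} rho(j)],
  phi_{k,j} = phi_{k-1,j} - phi_{kk} phi_{k-1,k-j},  j = 1..k-1.
Step k = 1:
  phi_11 = rho(1) = 0.0658.
Step k = 2:
  phi_22 = [rho(2) - phi_11 rho(1)] / [1 - phi_11 rho(1)] = [-0.1919 - (0.0658)(0.0658)] / [1 - (0.0658)(0.0658)]
         = -0.19622964 / 0.99567036 = -0.197083.
  Update: phi_21 = phi_11 - phi_22 phi_11 = 0.0658 - (-0.197083)(0.0658) = 0.078768.
Step k = 3:
  phi_33 = [rho(3) - phi_21 rho(2) - phi_22 rho(1)] / [1 - phi_21 rho(1) - phi_22 rho(2)]
    numerator   = -0.3085 - (0.078768)(-0.1919) - (-0.197083)(0.0658) = -0.28041635
    denominator = 1 - (0.078768)(0.0658) - (-0.197083)(-0.1919) = 0.95699685
  phi_33 = -0.28041635 / 0.95699685 = -0.293.
Therefore phi_{33} = -0.2930.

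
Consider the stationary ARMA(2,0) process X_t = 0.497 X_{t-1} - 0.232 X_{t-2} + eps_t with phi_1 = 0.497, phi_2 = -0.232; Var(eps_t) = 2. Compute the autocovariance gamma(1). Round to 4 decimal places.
\gamma(1) = 1.0185

Multiply the model equation by X_{t-k} and take expectations. With theta_0 = psi_0 = 1 and psi_j the MA(infinity) weights, this gives
  gamma(k) - sum_i phi_i gamma(k-i) = c_k,
  c_k = sigma^2 * sum_{j=k..q} theta_j psi_{j-k}   (c_k = 0 for k > q),
using gamma(-m) = gamma(m).
Pure AR (q = 0): c_0 = sigma^2 = 2, c_k = 0 for k >= 1.
Equations for k = 0, 1, 2 (AR order 2, c_2 = 0):
  (E0) gamma(0) = phi_1 gamma(1) + phi_2 gamma(2) + c_0
  (E1) gamma(1) = phi_1 gamma(0) + phi_2 gamma(1) + c_1
  (E2) gamma(2) = phi_1 gamma(1) + phi_2 gamma(0)
From (E1): gamma(1) = A gamma(0) + B with
  A = phi_1 / (1 - phi_2) = 0.497 / 1.232 = 0.403409,   B = c_1 / (1 - phi_2) = 0 / 1.232 = 0.
Insert (E2) into (E0): gamma(0) (1 - phi_2^2) = phi_1 (1 + phi_2) gamma(1) + c_0.
  phi_1 (1 + phi_2) = (0.497)(0.768) = 0.381696,   1 - phi_2^2 = 0.946176.
Replace gamma(1) by A gamma(0) + B and collect gamma(0):
  gamma(0) [0.946176 - (0.381696)(0.403409)] = c_0 = 2
  gamma(0) * 0.792196 = 2
  gamma(0) = 2 / 0.792196 = 2.524627.
  gamma(1) = A gamma(0) = (0.403409)(2.524627) = 1.018457.
Therefore gamma(1) = 1.0185 (to 4 decimal places).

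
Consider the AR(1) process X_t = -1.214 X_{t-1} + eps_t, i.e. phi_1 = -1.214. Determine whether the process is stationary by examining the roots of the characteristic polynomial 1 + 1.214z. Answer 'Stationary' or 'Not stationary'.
\text{Not stationary}

The AR(p) characteristic polynomial is P(z) = 1 + 1.214z.
Stationarity requires all roots to lie outside the unit circle, i.e. |z| > 1 for every root.
This is linear in z: 1 + (1.214) z = 0  =>  z = -1/(1.214) = -0.823723,  |z| = 0.823723.
Moduli of all roots: 0.8237.
All moduli strictly greater than 1? No.
Verdict: Not stationary.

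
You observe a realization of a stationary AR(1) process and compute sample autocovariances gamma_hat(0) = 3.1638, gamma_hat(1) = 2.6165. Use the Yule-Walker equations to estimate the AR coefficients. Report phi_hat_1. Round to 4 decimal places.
\hat\phi_{1} = 0.8270

The Yule-Walker equations for an AR(p) process read, in matrix form,
  Gamma_p phi = r_p,   with   (Gamma_p)_{ij} = gamma(|i - j|),
                       (r_p)_i = gamma(i),   i,j = 1..p.
Substitute the sample gammas (Toeplitz matrix and right-hand side of size 1):
  Gamma_p = [[3.1638]]
  r_p     = [2.6165]
With p = 1 this is the single equation gamma(0) phi_1 = gamma(1):
  phi_hat_1 = gamma(1) / gamma(0) = 2.6165 / 3.1638 = 0.8270.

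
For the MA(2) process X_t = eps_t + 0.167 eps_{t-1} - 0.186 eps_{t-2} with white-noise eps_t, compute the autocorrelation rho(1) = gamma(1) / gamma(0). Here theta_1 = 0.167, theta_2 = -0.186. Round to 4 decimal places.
\rho(1) = 0.1279

For an MA(q) process with theta_0 = 1, the autocovariance is
  gamma(k) = sigma^2 * sum_{i=0..q-k} theta_i * theta_{i+k},
and rho(k) = gamma(k) / gamma(0). Sigma^2 cancels.
  numerator   = (1)*(0.167) + (0.167)*(-0.186) = 0.135938.
  denominator = (1)^2 + (0.167)^2 + (-0.186)^2 = 1.062485.
  rho(1) = 0.135938 / 1.062485 = 0.1279.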